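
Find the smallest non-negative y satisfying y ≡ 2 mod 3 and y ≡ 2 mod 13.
M = 3 × 13 = 39. M₁ = 13, y₁ ≡ 1 mod 3. M₂ = 3, y₂ ≡ 9 mod 13. y = 2×13×1 + 2×3×9 ≡ 2 mod 39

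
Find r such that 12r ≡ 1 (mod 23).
Since 23 is prime, by Fermat 12^(-1) ≡ 12^{21} ≡ 2 (mod 23). Verify: 12 × 2 = 24 ≡ 1 (mod 23)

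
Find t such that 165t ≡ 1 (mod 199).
Since 199 is prime, by Fermat 165^(-1) ≡ 165^{197} ≡ 158 (mod 199). Verify: 165 × 158 = 26070 ≡ 1 (mod 199)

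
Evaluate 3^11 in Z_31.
By repeated squaring (mod 31): 3^{1}≡3, 3^{2}≡9, 3^{4}≡19, 3^{8}≡20. Then 3^{11} = 3^{8+2+1} ≡ 20 × 9 × 3 ≡ 13 (mod 31)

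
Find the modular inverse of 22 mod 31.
Since 31 is prime, by Fermat 22^(-1) ≡ 22^{29} ≡ 24 (mod 31). Verify: 22 × 24 = 528 ≡ 1 (mod 31)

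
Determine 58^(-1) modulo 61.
Since 61 is prime, by Fermat 58^(-1) ≡ 58^{59} ≡ 20 mod 61. Verify: 58 × 20 = 1160 ≡ 1 mod 61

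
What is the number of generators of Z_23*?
Number of primitive roots mod 23 = φ(p-1) = φ(22) = 10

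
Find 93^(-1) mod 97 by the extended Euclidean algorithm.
Extended GCD: 93(24) + 97(-23) = 1. So 93^(-1) ≡ 24 mod 97. Verify: 93 × 24 = 2232 ≡ 1 mod 97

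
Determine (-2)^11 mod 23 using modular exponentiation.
By repeated squaring mod 23: (-2)^{1}≡21, (-2)^{2}≡4, (-2)^{4}≡16, (-2)^{8}≡3. Then (-2)^{11} = (-2)^{8+2+1} ≡ 3 × 4 × 21 ≡ 22 mod 23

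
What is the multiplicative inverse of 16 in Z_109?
Since 109 is prime, by Fermat 16^(-1) ≡ 16^{107} ≡ 75 mod 109. Verify: 16 × 75 = 1200 ≡ 1 mod 109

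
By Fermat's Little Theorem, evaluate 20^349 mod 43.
By Fermat: 20^{42} ≡ 1 mod 43. 349 ≡ 13 mod 42. So 20^{349} ≡ 20^{13} ≡ 19 mod 43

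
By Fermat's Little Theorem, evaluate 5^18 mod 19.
By Fermat's Little Theorem, 5^{18} ≡ 1 mod 19 since 19 is prime and gcd(5, 19) = 1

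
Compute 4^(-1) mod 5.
Since 5 is prime, by Fermat 4^(-1) ≡ 4^{3} ≡ 4 mod 5. Verify: 4 × 4 = 16 ≡ 1 mod 5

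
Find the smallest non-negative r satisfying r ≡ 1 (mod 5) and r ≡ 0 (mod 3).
M = 5 × 3 = 15. M₁ = 3, y₁ ≡ 2 (mod 5). M₂ = 5, y₂ ≡ 2 (mod 3). r = 1×3×2 + 0×5×2 ≡ 6 (mod 15)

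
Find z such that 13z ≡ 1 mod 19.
Since 19 is prime, by Fermat 13^(-1) ≡ 13^{17} ≡ 3 mod 19. Verify: 13 × 3 = 39 ≡ 1 mod 19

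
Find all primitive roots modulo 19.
There are φ(18) = 6 primitive roots mod 19: {2, 3, 10, 13, 14, 15}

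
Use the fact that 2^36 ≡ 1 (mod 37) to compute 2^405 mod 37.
By Fermat: 2^{36} ≡ 1 (mod 37). 405 ≡ 9 (mod 36). So 2^{405} ≡ 2^{9} ≡ 31 (mod 37)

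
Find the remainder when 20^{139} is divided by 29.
By Fermat: 20^{28} ≡ 1 (mod 29). 139 = 4×28 + 27. So 20^{139} ≡ 20^{27} ≡ 16 (mod 29)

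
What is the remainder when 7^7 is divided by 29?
By repeated squaring mod 29: 7^{1}≡7, 7^{2}≡20, 7^{4}≡23. Then 7^{7} = 7^{4+2+1} ≡ 23 × 20 × 7 ≡ 1 mod 29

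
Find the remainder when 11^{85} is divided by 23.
By Fermat: 11^{22} ≡ 1 (mod 23). 85 = 3×22 + 19. So 11^{85} ≡ 11^{19} ≡ 15 (mod 23)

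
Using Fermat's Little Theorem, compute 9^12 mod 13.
By Fermat's Little Theorem, 9^{12} ≡ 1 (mod 13) since 13 is prime and gcd(9, 13) = 1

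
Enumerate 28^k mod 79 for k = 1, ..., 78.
28^1, 28^2, ..., 28^{78} mod 79: [28, 73, 69, 36, 60, 21, 35, 32, 27, 45, 75, 46, 24, 40, 14, 76, 74, 18, 30, 50, 57, 16, 53, 62, 77, 23, 12, 20, 7, 38, 37, 9, 15, 25, 68, 8, 66, 31, 78, 51, 6, 10, 43, 19, 58, 44, 47, 52, 34, 4, 33, 55, 39, 65, 3, 5, 61, 49, 29, 22, 63, 26, 17, 2, 56, 67, 59, 72, 41, 42, 70, 64, 54, 11, 71, 13, 48, 1]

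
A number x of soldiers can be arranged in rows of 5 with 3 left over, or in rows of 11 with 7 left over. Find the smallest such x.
M = 5 × 11 = 55. M₁ = 11, y₁ ≡ 1 mod 5. M₂ = 5, y₂ ≡ 9 mod 11. x = 3×11×1 + 7×5×9 ≡ 18 mod 55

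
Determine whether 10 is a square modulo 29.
By Euler's criterion: 10^{14} ≡ 28 (mod 29). Since this equals -1 (≡ 28), 10 is not a QR.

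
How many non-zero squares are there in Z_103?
Exactly half the non-zero residues mod a prime are QRs: (103-1)/2 = 51.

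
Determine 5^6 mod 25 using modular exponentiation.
By repeated squaring mod 25: 5^{1}≡5, 5^{2}≡0, 5^{4}≡0. Then 5^{6} = 5^{4+2} ≡ 0 × 0 ≡ 0 mod 25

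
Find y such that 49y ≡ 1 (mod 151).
Since 151 is prime, by Fermat 49^(-1) ≡ 49^{149} ≡ 37 (mod 151). Verify: 49 × 37 = 1813 ≡ 1 (mod 151)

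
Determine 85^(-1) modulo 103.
Since 103 is prime, by Fermat 85^(-1) ≡ 85^{101} ≡ 40 mod 103. Verify: 85 × 40 = 3400 ≡ 1 mod 103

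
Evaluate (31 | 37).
(31/37) = 31^{18} mod 37 = -1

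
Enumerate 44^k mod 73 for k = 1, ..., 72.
44^1, 44^2, ..., 44^{72} mod 73: [44, 38, 66, 57, 26, 49, 39, 37, 22, 19, 33, 65, 13, 61, 56, 55, 11, 46, 53, 69, 43, 67, 28, 64, 42, 23, 63, 71, 58, 70, 14, 32, 21, 48, 68, 72, 29, 35, 7, 16, 47, 24, 34, 36, 51, 54, 40, 8, 60, 12, 17, 18, 62, 27, 20, 4, 30, 6, 45, 9, 31, 50, 10, 2, 15, 3, 59, 41, 52, 25, 5, 1]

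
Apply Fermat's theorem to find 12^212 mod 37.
By Fermat: 12^{36} ≡ 1 mod 37. 212 ≡ 32 mod 36. So 12^{212} ≡ 12^{32} ≡ 7 mod 37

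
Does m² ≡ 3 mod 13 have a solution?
By Euler's criterion: 3^{6} ≡ 1 mod 13. Since this equals 1, 3 is a QR.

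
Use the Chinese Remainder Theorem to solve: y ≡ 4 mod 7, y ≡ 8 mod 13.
M = 7 × 13 = 91. M₁ = 13, y₁ ≡ 6 mod 7. M₂ = 7, y₂ ≡ 2 mod 13. y = 4×13×6 + 8×7×2 ≡ 60 mod 91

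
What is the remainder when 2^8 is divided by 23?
By repeated squaring mod 23: 2^{1}≡2, 2^{2}≡4, 2^{4}≡16, 2^{8}≡3. So 2^{8} ≡ 3 mod 23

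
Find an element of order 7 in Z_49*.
8 has order 7 mod 49 since 8^{7} ≡ 1 (mod 49) and no smaller power works.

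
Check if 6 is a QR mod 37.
By Euler's criterion: 6^{18} ≡ 36 (mod 37). Since this equals -1 (≡ 36), 6 is not a QR.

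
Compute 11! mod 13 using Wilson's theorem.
(12)! = (11)! × (12) ≡ -1 mod 13. So (11)! ≡ -1 × (12)^(-1) ≡ (-1)×(-1) = 1 mod 13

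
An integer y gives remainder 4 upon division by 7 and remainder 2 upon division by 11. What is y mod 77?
M = 7 × 11 = 77. M₁ = 11, y₁ ≡ 2 mod 7. M₂ = 7, y₂ ≡ 8 mod 11. y = 4×11×2 + 2×7×8 ≡ 46 mod 77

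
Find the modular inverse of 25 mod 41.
Since 41 is prime, by Fermat 25^(-1) ≡ 25^{39} ≡ 23 (mod 41). Verify: 25 × 23 = 575 ≡ 1 (mod 41)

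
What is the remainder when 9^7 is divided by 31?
By repeated squaring (mod 31): 9^{1}≡9, 9^{2}≡19, 9^{4}≡20. Then 9^{7} = 9^{4+2+1} ≡ 20 × 19 × 9 ≡ 10 (mod 31)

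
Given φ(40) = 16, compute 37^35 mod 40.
By Euler: 37^{16} ≡ 1 (mod 40) since gcd(37, 40) = 1. 35 = 2×16 + 3. So 37^{35} ≡ 37^{3} ≡ 13 (mod 40)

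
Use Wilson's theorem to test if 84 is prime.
(83)! mod 84 = 0. Since 0 ≢ -1 mod 84, 84 is not prime.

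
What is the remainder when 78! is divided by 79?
By Wilson's theorem, (78)! ≡ -1 ≡ 78 (mod 79)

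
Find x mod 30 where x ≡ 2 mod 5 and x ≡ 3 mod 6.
M = 5 × 6 = 30. M₁ = 6, y₁ ≡ 1 mod 5. M₂ = 5, y₂ ≡ 5 mod 6. x = 2×6×1 + 3×5×5 ≡ 27 mod 30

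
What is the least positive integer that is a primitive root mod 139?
g = 2. For each prime q|138: 2^{69}≡138, 2^{46}≡96, 2^{6}≡64, none ≡ 1, so ord_139(2) = 138 and 2 is a primitive root.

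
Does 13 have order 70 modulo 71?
ord_71(13) divides 70. For each prime q|70: 13^{35}≡70, 13^{14}≡25, 13^{10}≡20, none ≡ 1. So 13 has order 70 and is a primitive root mod 71.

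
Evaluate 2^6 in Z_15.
By repeated squaring mod 15: 2^{1}≡2, 2^{2}≡4, 2^{4}≡1. Then 2^{6} = 2^{4+2} ≡ 1 × 4 ≡ 4 mod 15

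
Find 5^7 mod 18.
By repeated squaring mod 18: 5^{1}≡5, 5^{2}≡7, 5^{4}≡13. Then 5^{7} = 5^{4+2+1} ≡ 13 × 7 × 5 ≡ 5 mod 18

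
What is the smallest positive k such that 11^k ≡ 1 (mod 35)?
Powers of 11 mod 35: 11^1≡11, 11^2≡16, 11^3≡1. ord_35(11) = 3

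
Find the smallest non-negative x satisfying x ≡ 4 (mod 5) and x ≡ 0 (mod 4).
M = 5 × 4 = 20. M₁ = 4, y₁ ≡ 4 (mod 5). M₂ = 5, y₂ ≡ 1 (mod 4). x = 4×4×4 + 0×5×1 ≡ 4 (mod 20)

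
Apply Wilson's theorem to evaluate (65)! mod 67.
(66)! = (65)! × (66) ≡ -1 mod 67. So (65)! ≡ -1 × (66)^(-1) ≡ (-1)×(-1) = 1 mod 67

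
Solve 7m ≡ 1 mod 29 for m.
Since 29 is prime, by Fermat 7^(-1) ≡ 7^{27} ≡ 25 mod 29. Verify: 7 × 25 = 175 ≡ 1 mod 29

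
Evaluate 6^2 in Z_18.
6^{2} = 36 ≡ 0 mod 18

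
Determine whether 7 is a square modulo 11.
By Euler's criterion: 7^{5} ≡ 10 mod 11. Since this equals -1 (≡ 10), 7 is not a QR.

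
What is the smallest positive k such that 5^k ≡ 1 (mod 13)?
Powers of 5 mod 13: 5^1≡5, 5^2≡12, 5^3≡8, 5^4≡1. So the order of 5 is 4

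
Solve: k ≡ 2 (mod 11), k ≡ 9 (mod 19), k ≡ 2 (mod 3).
M = 11 × 19 × 3 = 627. M₁ = 57, y₁ ≡ 6 (mod 11). M₂ = 33, y₂ ≡ 15 (mod 19). M₃ = 209, y₃ ≡ 2 (mod 3). k = 2×57×6 + 9×33×15 + 2×209×2 ≡ 332 (mod 627)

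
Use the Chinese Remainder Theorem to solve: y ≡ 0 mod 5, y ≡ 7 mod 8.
M = 5 × 8 = 40. M₁ = 8, y₁ ≡ 2 mod 5. M₂ = 5, y₂ ≡ 5 mod 8. y = 0×8×2 + 7×5×5 ≡ 15 mod 40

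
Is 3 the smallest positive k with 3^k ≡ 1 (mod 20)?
Powers of 3 mod 20: 3^1≡3, 3^2≡9, 3^3≡7, 3^4≡1. 3^3≡7≢1, so ord ≠ 3. No, the actual order is 4.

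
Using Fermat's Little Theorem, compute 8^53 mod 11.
By Fermat: 8^{10} ≡ 1 mod 11. 53 = 5×10 + 3. So 8^{53} ≡ 8^{3} ≡ 6 mod 11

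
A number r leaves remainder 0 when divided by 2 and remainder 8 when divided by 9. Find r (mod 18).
M = 2 × 9 = 18. M₁ = 9, y₁ ≡ 1 (mod 2). M₂ = 2, y₂ ≡ 5 (mod 9). r = 0×9×1 + 8×2×5 ≡ 8 (mod 18)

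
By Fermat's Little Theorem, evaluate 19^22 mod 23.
By Fermat's Little Theorem, 19^{22} ≡ 1 (mod 23) since 23 is prime and gcd(19, 23) = 1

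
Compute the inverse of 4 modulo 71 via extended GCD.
Extended GCD: 4(18) + 71(-1) = 1. So 4^(-1) ≡ 18 (mod 71). Verify: 4 × 18 = 72 ≡ 1 (mod 71)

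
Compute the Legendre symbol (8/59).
(8/59) = 8^{29} mod 59 = -1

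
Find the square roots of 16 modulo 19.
The square roots of 16 mod 19 are 4 and 15. Verify: 4² = 16 ≡ 16 (mod 19)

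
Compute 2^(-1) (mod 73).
Since 73 is prime, by Fermat 2^(-1) ≡ 2^{71} ≡ 37 (mod 73). Verify: 2 × 37 = 74 ≡ 1 (mod 73)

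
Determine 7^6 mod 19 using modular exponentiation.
By repeated squaring (mod 19): 7^{1}≡7, 7^{2}≡11, 7^{4}≡7. Then 7^{6} = 7^{4+2} ≡ 7 × 11 ≡ 1 (mod 19)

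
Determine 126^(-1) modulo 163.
Since 163 is prime, by Fermat 126^(-1) ≡ 126^{161} ≡ 22 mod 163. Verify: 126 × 22 = 2772 ≡ 1 mod 163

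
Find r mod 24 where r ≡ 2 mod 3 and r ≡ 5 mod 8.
M = 3 × 8 = 24. M₁ = 8, y₁ ≡ 2 mod 3. M₂ = 3, y₂ ≡ 3 mod 8. r = 2×8×2 + 5×3×3 ≡ 5 mod 24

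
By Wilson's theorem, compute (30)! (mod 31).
By Wilson's theorem, (30)! ≡ -1 ≡ 30 (mod 31)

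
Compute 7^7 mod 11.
By repeated squaring (mod 11): 7^{1}≡7, 7^{2}≡5, 7^{4}≡3. Then 7^{7} = 7^{4+2+1} ≡ 3 × 5 × 7 ≡ 6 (mod 11)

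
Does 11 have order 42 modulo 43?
11^{7} ≡ 1 mod 43 and 7 < 42, so ord_43(11) = 7 ≠ 42 and 11 is not a primitive root.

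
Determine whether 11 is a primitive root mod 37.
11^{6} ≡ 1 mod 37 and 6 < 36, so ord_37(11) = 6 ≠ 36 and 11 is not a primitive root.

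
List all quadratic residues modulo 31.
QRs mod 31: {1, 2, 4, 5, 7, 8, 9, 10, 14, 16, 18, 19, 20, 25, 28}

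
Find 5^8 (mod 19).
By repeated squaring (mod 19): 5^{1}≡5, 5^{2}≡6, 5^{4}≡17, 5^{8}≡4. So 5^{8} ≡ 4 (mod 19)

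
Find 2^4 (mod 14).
2^{4} = 16 ≡ 2 (mod 14)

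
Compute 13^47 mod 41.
Using Fermat: 13^{40} ≡ 1 (mod 41). 47 ≡ 7 (mod 40). So 13^{47} ≡ 13^{7} ≡ 26 (mod 41)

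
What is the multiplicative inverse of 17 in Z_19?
Since 19 is prime, by Fermat 17^(-1) ≡ 17^{17} ≡ 9 (mod 19). Verify: 17 × 9 = 153 ≡ 1 (mod 19)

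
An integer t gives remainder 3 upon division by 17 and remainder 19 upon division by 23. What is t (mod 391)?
M = 17 × 23 = 391. M₁ = 23, y₁ ≡ 3 (mod 17). M₂ = 17, y₂ ≡ 19 (mod 23). t = 3×23×3 + 19×17×19 ≡ 88 (mod 391)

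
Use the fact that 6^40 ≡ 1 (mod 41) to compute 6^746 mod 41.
By Fermat: 6^{40} ≡ 1 (mod 41). 746 ≡ 26 (mod 40). So 6^{746} ≡ 6^{26} ≡ 2 (mod 41)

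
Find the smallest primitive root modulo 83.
g = 2. Powers: [2, 4, 8, 16, 32, 64, 45, ...] generates all 82 non-zero residues.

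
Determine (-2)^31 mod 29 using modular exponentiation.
Using Fermat: (-2)^{28} ≡ 1 mod 29. 31 ≡ 3 mod 28. So (-2)^{31} ≡ (-2)^{3} ≡ 21 mod 29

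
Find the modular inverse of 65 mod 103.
Since 103 is prime, by Fermat 65^(-1) ≡ 65^{101} ≡ 84 mod 103. Verify: 65 × 84 = 5460 ≡ 1 mod 103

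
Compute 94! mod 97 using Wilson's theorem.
(96)! = (94)! × (95) × (96) ≡ -1 mod 97. So (94)! ≡ -1 × [(96)(95)]^(-1) ≡ 48 mod 97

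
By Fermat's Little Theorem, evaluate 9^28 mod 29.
By Fermat's Little Theorem, 9^{28} ≡ 1 (mod 29) since 29 is prime and gcd(9, 29) = 1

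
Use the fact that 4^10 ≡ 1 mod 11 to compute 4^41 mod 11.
By Fermat: 4^{10} ≡ 1 mod 11. 41 = 4×10 + 1. So 4^{41} ≡ 4^{1} ≡ 4 mod 11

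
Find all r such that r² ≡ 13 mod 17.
The square roots of 13 mod 17 are 8 and 9. Verify: 8² = 64 ≡ 13 mod 17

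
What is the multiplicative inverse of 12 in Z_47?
Since 47 is prime, by Fermat 12^(-1) ≡ 12^{45} ≡ 4 (mod 47). Verify: 12 × 4 = 48 ≡ 1 (mod 47)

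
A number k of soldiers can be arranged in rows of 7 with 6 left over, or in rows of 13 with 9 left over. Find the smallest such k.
M = 7 × 13 = 91. M₁ = 13, y₁ ≡ 6 mod 7. M₂ = 7, y₂ ≡ 2 mod 13. k = 6×13×6 + 9×7×2 ≡ 48 mod 91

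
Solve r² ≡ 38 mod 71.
The square roots of 38 mod 71 are 40 and 31. Verify: 40² = 1600 ≡ 38 mod 71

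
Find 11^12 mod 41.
By repeated squaring mod 41: 11^{1}≡11, 11^{2}≡39, 11^{4}≡4, 11^{8}≡16. Then 11^{12} = 11^{8+4} ≡ 16 × 4 ≡ 23 mod 41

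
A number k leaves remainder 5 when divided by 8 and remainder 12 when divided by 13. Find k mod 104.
M = 8 × 13 = 104. M₁ = 13, y₁ ≡ 5 mod 8. M₂ = 8, y₂ ≡ 5 mod 13. k = 5×13×5 + 12×8×5 ≡ 77 mod 104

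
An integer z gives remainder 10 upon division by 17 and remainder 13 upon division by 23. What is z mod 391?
M = 17 × 23 = 391. M₁ = 23, y₁ ≡ 3 mod 17. M₂ = 17, y₂ ≡ 19 mod 23. z = 10×23×3 + 13×17×19 ≡ 197 mod 391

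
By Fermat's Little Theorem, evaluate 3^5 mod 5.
By Fermat: 3^{4} ≡ 1 mod 5. So 3^{5} = 3^{4} · 3^{1} ≡ 3^{1} ≡ 3 mod 5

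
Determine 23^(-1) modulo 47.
Since 47 is prime, by Fermat 23^(-1) ≡ 23^{45} ≡ 45 mod 47. Verify: 23 × 45 = 1035 ≡ 1 mod 47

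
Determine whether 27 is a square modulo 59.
By Euler's criterion: 27^{29} ≡ 1 (mod 59). Since this equals 1, 27 is a QR.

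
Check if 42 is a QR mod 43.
By Euler's criterion: 42^{21} ≡ 42 mod 43. Since this equals -1 (≡ 42), 42 is not a QR.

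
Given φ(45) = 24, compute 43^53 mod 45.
By Euler: 43^{24} ≡ 1 (mod 45) since gcd(43, 45) = 1. 53 = 2×24 + 5. So 43^{53} ≡ 43^{5} ≡ 13 (mod 45)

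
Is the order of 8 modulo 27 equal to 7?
Powers of 8 mod 27: 8^1≡8, 8^2≡10, 8^3≡26, 8^4≡19, 8^5≡17, 8^6≡1. Already 8^6≡1, so the order is 6 < 7. No, the actual order is 6.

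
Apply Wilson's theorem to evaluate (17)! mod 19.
(18)! = (17)! × (18) ≡ -1 mod 19. So (17)! ≡ -1 × (18)^(-1) ≡ (-1)×(-1) = 1 mod 19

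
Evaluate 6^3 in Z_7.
6^{3} = 216 ≡ 6 (mod 7)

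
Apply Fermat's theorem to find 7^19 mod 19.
By Fermat: 7^{18} ≡ 1 mod 19. So 7^{19} = 7^{18} · 7^{1} ≡ 7^{1} ≡ 7 mod 19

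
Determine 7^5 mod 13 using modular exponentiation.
By repeated squaring mod 13: 7^{1}≡7, 7^{2}≡10, 7^{4}≡9. Then 7^{5} = 7^{4+1} ≡ 9 × 7 ≡ 11 mod 13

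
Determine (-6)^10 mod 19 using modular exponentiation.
By repeated squaring (mod 19): (-6)^{1}≡13, (-6)^{2}≡17, (-6)^{4}≡4, (-6)^{8}≡16. Then (-6)^{10} = (-6)^{8+2} ≡ 16 × 17 ≡ 6 (mod 19)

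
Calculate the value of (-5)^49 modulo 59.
By repeated squaring (mod 59): (-5)^{1}≡54, (-5)^{2}≡25, (-5)^{4}≡35, (-5)^{8}≡45, (-5)^{16}≡19, (-5)^{32}≡7. Then (-5)^{49} = (-5)^{32+16+1} ≡ 7 × 19 × 54 ≡ 43 (mod 59)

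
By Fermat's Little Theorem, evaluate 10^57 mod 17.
By Fermat: 10^{16} ≡ 1 (mod 17). 57 = 3×16 + 9. So 10^{57} ≡ 10^{9} ≡ 7 (mod 17)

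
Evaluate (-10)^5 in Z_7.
By repeated squaring mod 7: (-10)^{1}≡4, (-10)^{2}≡2, (-10)^{4}≡4. Then (-10)^{5} = (-10)^{4+1} ≡ 4 × 4 ≡ 2 mod 7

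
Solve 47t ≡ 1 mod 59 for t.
Since 59 is prime, by Fermat 47^(-1) ≡ 47^{57} ≡ 54 mod 59. Verify: 47 × 54 = 2538 ≡ 1 mod 59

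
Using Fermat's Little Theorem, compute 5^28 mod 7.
By Fermat: 5^{6} ≡ 1 mod 7. 28 = 4×6 + 4. So 5^{28} ≡ 5^{4} ≡ 2 mod 7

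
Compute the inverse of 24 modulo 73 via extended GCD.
Extended GCD: 24(-3) + 73(1) = 1. So 24^(-1) ≡ -3 ≡ 70 (mod 73). Verify: 24 × 70 = 1680 ≡ 1 (mod 73)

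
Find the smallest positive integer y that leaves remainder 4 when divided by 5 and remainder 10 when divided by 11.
M = 5 × 11 = 55. M₁ = 11, y₁ ≡ 1 (mod 5). M₂ = 5, y₂ ≡ 9 (mod 11). y = 4×11×1 + 10×5×9 ≡ 54 (mod 55)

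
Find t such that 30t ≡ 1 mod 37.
Since 37 is prime, by Fermat 30^(-1) ≡ 30^{35} ≡ 21 mod 37. Verify: 30 × 21 = 630 ≡ 1 mod 37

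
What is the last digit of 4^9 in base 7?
Using Fermat: 4^{6} ≡ 1 mod 7. 9 ≡ 3 mod 6. So 4^{9} ≡ 4^{3} ≡ 1 mod 7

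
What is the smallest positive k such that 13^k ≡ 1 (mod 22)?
Powers of 13 mod 22: 13^1≡13, 13^2≡15, 13^3≡19, 13^4≡5, 13^5≡21, 13^6≡9, 13^7≡7, 13^8≡3, 13^9≡17, 13^10≡1. ord_22(13) = 10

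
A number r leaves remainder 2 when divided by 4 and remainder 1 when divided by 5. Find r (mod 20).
M = 4 × 5 = 20. M₁ = 5, y₁ ≡ 1 (mod 4). M₂ = 4, y₂ ≡ 4 (mod 5). r = 2×5×1 + 1×4×4 ≡ 6 (mod 20)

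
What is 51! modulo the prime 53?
(52)! = (51)! × (52) ≡ -1 mod 53. So (51)! ≡ -1 × (52)^(-1) ≡ (-1)×(-1) = 1 mod 53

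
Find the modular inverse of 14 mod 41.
Since 41 is prime, by Fermat 14^(-1) ≡ 14^{39} ≡ 3 mod 41. Verify: 14 × 3 = 42 ≡ 1 mod 41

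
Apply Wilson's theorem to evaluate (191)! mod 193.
(192)! = (191)! × (192) ≡ -1 (mod 193). So (191)! ≡ -1 × (192)^(-1) ≡ (-1)×(-1) = 1 (mod 193)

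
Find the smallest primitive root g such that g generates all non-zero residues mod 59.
g = 2. Powers: [2, 4, 8, 16, 32, 5, ...] generates all 58 non-zero residues.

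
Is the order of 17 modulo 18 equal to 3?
Powers of 17 mod 18: 17^1≡17, 17^2≡1. Already 17^2≡1, so the order is 2 < 3. No, the actual order is 2.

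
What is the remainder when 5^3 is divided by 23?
5^{3} = 125 ≡ 10 (mod 23)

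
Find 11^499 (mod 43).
Using Fermat: 11^{42} ≡ 1 (mod 43). 499 ≡ 37 (mod 42). So 11^{499} ≡ 11^{37} ≡ 35 (mod 43)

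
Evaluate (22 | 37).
(22/37) = 22^{18} mod 37 = -1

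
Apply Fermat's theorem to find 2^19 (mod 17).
By Fermat: 2^{16} ≡ 1 (mod 17). So 2^{19} = 2^{16} · 2^{3} ≡ 2^{3} ≡ 8 (mod 17)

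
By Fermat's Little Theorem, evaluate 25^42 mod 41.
By Fermat: 25^{40} ≡ 1 mod 41. So 25^{42} = 25^{40} · 25^{2} ≡ 25^{2} ≡ 10 mod 41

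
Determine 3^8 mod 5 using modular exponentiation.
Using Fermat: 3^{4} ≡ 1 (mod 5). 8 ≡ 0 (mod 4). So 3^{8} ≡ 3^{0} ≡ 1 (mod 5)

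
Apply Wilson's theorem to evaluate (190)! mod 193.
(192)! = (190)! × (191) × (192) ≡ -1 (mod 193). So (190)! ≡ -1 × [(192)(191)]^(-1) ≡ 96 (mod 193)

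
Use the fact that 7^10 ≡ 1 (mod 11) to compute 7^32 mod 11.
By Fermat: 7^{10} ≡ 1 (mod 11). 32 = 3×10 + 2. So 7^{32} ≡ 7^{2} ≡ 5 (mod 11)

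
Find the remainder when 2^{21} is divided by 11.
By Fermat: 2^{10} ≡ 1 (mod 11). 21 = 2×10 + 1. So 2^{21} ≡ 2^{1} ≡ 2 (mod 11)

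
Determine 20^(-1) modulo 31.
Since 31 is prime, by Fermat 20^(-1) ≡ 20^{29} ≡ 14 (mod 31). Verify: 20 × 14 = 280 ≡ 1 (mod 31)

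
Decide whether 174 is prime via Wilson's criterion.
(173)! mod 174 = 0. Since 0 ≢ -1 (mod 174), 174 is not prime.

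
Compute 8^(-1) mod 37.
Since 37 is prime, by Fermat 8^(-1) ≡ 8^{35} ≡ 14 mod 37. Verify: 8 × 14 = 112 ≡ 1 mod 37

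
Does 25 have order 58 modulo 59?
25^{29} ≡ 1 mod 59 and 29 < 58, so ord_59(25) = 29 ≠ 58 and 25 is not a primitive root.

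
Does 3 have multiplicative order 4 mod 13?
Powers of 3 mod 13: 3^1≡3, 3^2≡9, 3^3≡1. Already 3^3≡1, so the order is 3 < 4. No, the actual order is 3.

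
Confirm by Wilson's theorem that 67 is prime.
(66)! mod 67 = 66. Since this equals -1 mod 67, Wilson confirms 67 is prime.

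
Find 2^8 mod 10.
By repeated squaring mod 10: 2^{1}≡2, 2^{2}≡4, 2^{4}≡6, 2^{8}≡6. So 2^{8} ≡ 6 mod 10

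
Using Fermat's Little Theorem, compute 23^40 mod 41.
By Fermat's Little Theorem, 23^{40} ≡ 1 mod 41 since 41 is prime and gcd(23, 41) = 1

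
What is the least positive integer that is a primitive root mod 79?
g = 3. Powers: [3, 9, 27, 2, 6, 18, 54, 4, 12, ...] generates all 78 non-zero residues.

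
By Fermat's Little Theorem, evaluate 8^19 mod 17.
By Fermat: 8^{16} ≡ 1 mod 17. So 8^{19} = 8^{16} · 8^{3} ≡ 8^{3} ≡ 2 mod 17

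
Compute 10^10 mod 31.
By repeated squaring mod 31: 10^{1}≡10, 10^{2}≡7, 10^{4}≡18, 10^{8}≡14. Then 10^{10} = 10^{8+2} ≡ 14 × 7 ≡ 5 mod 31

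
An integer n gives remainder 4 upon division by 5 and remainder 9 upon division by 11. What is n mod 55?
M = 5 × 11 = 55. M₁ = 11, y₁ ≡ 1 mod 5. M₂ = 5, y₂ ≡ 9 mod 11. n = 4×11×1 + 9×5×9 ≡ 9 mod 55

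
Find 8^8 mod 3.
Using Fermat: 8^{2} ≡ 1 mod 3. 8 ≡ 0 mod 2. So 8^{8} ≡ 8^{0} ≡ 1 mod 3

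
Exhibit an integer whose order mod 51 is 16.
5 has order 16 mod 51 since 5^{16} ≡ 1 mod 51 and no smaller power works.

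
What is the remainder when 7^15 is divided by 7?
By repeated squaring mod 7: 7^{1}≡0, 7^{2}≡0, 7^{4}≡0, 7^{8}≡0. Then 7^{15} = 7^{8+4+2+1} ≡ 0 × 0 × 0 × 0 ≡ 0 mod 7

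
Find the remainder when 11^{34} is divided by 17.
By Fermat: 11^{16} ≡ 1 (mod 17). 34 = 2×16 + 2. So 11^{34} ≡ 11^{2} ≡ 2 (mod 17)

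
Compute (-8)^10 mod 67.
By repeated squaring (mod 67): (-8)^{1}≡59, (-8)^{2}≡64, (-8)^{4}≡9, (-8)^{8}≡14. Then (-8)^{10} = (-8)^{8+2} ≡ 14 × 64 ≡ 25 (mod 67)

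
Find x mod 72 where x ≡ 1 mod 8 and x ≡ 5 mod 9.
M = 8 × 9 = 72. M₁ = 9, y₁ ≡ 1 mod 8. M₂ = 8, y₂ ≡ 8 mod 9. x = 1×9×1 + 5×8×8 ≡ 41 mod 72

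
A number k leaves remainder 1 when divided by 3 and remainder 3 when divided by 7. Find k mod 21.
M = 3 × 7 = 21. M₁ = 7, y₁ ≡ 1 mod 3. M₂ = 3, y₂ ≡ 5 mod 7. k = 1×7×1 + 3×3×5 ≡ 10 mod 21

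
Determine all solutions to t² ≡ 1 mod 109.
The square roots of 1 mod 109 are 1 and 108. Verify: 1² = 1 ≡ 1 mod 109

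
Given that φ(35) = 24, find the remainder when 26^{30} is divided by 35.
By Euler: 26^{24} ≡ 1 (mod 35) since gcd(26, 35) = 1. 30 = 1×24 + 6. So 26^{30} ≡ 26^{6} ≡ 1 (mod 35)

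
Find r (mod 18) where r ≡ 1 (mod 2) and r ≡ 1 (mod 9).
M = 2 × 9 = 18. M₁ = 9, y₁ ≡ 1 (mod 2). M₂ = 2, y₂ ≡ 5 (mod 9). r = 1×9×1 + 1×2×5 ≡ 1 (mod 18)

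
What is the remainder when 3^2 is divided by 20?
3^{2} = 9 ≡ 9 mod 20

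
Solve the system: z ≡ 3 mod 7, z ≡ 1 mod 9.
M = 7 × 9 = 63. M₁ = 9, y₁ ≡ 4 mod 7. M₂ = 7, y₂ ≡ 4 mod 9. z = 3×9×4 + 1×7×4 ≡ 10 mod 63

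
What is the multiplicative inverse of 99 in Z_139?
Since 139 is prime, by Fermat 99^(-1) ≡ 99^{137} ≡ 66 (mod 139). Verify: 99 × 66 = 6534 ≡ 1 (mod 139)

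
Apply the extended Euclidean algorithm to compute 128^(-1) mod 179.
Extended GCD: 128(7) + 179(-5) = 1. So 128^(-1) ≡ 7 (mod 179). Verify: 128 × 7 = 896 ≡ 1 (mod 179)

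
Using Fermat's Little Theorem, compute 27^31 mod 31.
By Fermat: 27^{30} ≡ 1 mod 31. So 27^{31} = 27^{30} · 27^{1} ≡ 27^{1} ≡ 27 mod 31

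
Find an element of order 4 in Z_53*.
23 has order 4 mod 53 since 23^{4} ≡ 1 (mod 53) and no smaller power works.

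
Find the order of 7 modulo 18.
Powers of 7 mod 18: 7^1≡7, 7^2≡13, 7^3≡1. So the order of 7 is 3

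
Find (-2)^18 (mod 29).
By repeated squaring (mod 29): (-2)^{1}≡27, (-2)^{2}≡4, (-2)^{4}≡16, (-2)^{8}≡24, (-2)^{16}≡25. Then (-2)^{18} = (-2)^{16+2} ≡ 25 × 4 ≡ 13 (mod 29)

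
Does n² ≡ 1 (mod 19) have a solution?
By Euler's criterion: 1^{9} ≡ 1 (mod 19). Since this equals 1, 1 is a QR.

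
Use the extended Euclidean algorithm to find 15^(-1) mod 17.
Extended GCD: 15(8) + 17(-7) = 1. So 15^(-1) ≡ 8 (mod 17). Verify: 15 × 8 = 120 ≡ 1 (mod 17)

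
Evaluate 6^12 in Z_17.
By repeated squaring (mod 17): 6^{1}≡6, 6^{2}≡2, 6^{4}≡4, 6^{8}≡16. Then 6^{12} = 6^{8+4} ≡ 16 × 4 ≡ 13 (mod 17)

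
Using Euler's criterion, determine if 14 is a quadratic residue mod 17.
By Euler's criterion: 14^{8} ≡ 16 (mod 17). Since this equals -1 (≡ 16), 14 is not a QR.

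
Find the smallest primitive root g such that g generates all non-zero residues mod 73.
g = 5. For each prime q|72: 5^{36}≡72, 5^{24}≡8, none ≡ 1, so ord_73(5) = 72 and 5 is a primitive root.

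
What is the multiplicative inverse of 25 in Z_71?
Since 71 is prime, by Fermat 25^(-1) ≡ 25^{69} ≡ 54 (mod 71). Verify: 25 × 54 = 1350 ≡ 1 (mod 71)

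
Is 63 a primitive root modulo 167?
63^{83} ≡ 1 (mod 167) and 83 < 166, so ord_167(63) = 83 ≠ 166 and 63 is not a primitive root.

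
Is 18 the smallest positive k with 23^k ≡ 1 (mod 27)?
Powers of 23 mod 27: 23^1≡23, 23^2≡16, 23^3≡17, 23^4≡13, 23^5≡2, 23^6≡19, 23^7≡5, 23^8≡7, 23^9≡26, 23^10≡4, 23^11≡11, 23^12≡10, 23^13≡14, 23^14≡25, 23^15≡8, 23^16≡22, 23^17≡20, 23^18≡1. First k with 23^k≡1 is k=18. Yes, ord_27(23) = 18.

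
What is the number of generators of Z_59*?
A prime p has φ(p-1) primitive roots; here φ(58) = 28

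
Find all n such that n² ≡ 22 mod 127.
The square roots of 22 mod 127 are 99 and 28. Verify: 99² = 9801 ≡ 22 mod 127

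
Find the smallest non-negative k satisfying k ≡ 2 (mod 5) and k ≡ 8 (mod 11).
M = 5 × 11 = 55. M₁ = 11, y₁ ≡ 1 (mod 5). M₂ = 5, y₂ ≡ 9 (mod 11). k = 2×11×1 + 8×5×9 ≡ 52 (mod 55)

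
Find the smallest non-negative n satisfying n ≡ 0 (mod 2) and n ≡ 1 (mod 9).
M = 2 × 9 = 18. M₁ = 9, y₁ ≡ 1 (mod 2). M₂ = 2, y₂ ≡ 5 (mod 9). n = 0×9×1 + 1×2×5 ≡ 10 (mod 18)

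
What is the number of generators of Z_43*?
Number of primitive roots mod 43 = φ(p-1) = φ(42) = 12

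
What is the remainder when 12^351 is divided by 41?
Using Fermat: 12^{40} ≡ 1 (mod 41). 351 ≡ 31 (mod 40). So 12^{351} ≡ 12^{31} ≡ 15 (mod 41)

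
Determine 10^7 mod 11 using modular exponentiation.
By repeated squaring (mod 11): 10^{1}≡10, 10^{2}≡1, 10^{4}≡1. Then 10^{7} = 10^{4+2+1} ≡ 1 × 1 × 10 ≡ 10 (mod 11)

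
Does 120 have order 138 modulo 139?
120^{69} ≡ 1 (mod 139) and 69 < 138, so ord_139(120) = 69 ≠ 138 and 120 is not a primitive root.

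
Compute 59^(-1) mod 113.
Since 113 is prime, by Fermat 59^(-1) ≡ 59^{111} ≡ 23 mod 113. Verify: 59 × 23 = 1357 ≡ 1 mod 113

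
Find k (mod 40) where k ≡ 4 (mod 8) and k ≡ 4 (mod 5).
M = 8 × 5 = 40. M₁ = 5, y₁ ≡ 5 (mod 8). M₂ = 8, y₂ ≡ 2 (mod 5). k = 4×5×5 + 4×8×2 ≡ 4 (mod 40)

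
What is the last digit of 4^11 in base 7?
Using Fermat: 4^{6} ≡ 1 (mod 7). 11 ≡ 5 (mod 6). So 4^{11} ≡ 4^{5} ≡ 2 (mod 7)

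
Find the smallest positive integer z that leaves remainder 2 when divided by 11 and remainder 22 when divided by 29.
M = 11 × 29 = 319. M₁ = 29, y₁ ≡ 8 mod 11. M₂ = 11, y₂ ≡ 8 mod 29. z = 2×29×8 + 22×11×8 ≡ 167 mod 319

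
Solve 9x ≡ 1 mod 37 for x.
Since 37 is prime, by Fermat 9^(-1) ≡ 9^{35} ≡ 33 mod 37. Verify: 9 × 33 = 297 ≡ 1 mod 37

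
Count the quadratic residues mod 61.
For prime 61, there are (p-1)/2 = (61-1)/2 = 30 quadratic residues (excluding 0).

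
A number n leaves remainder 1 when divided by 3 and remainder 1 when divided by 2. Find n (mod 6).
M = 3 × 2 = 6. M₁ = 2, y₁ ≡ 2 (mod 3). M₂ = 3, y₂ ≡ 1 (mod 2). n = 1×2×2 + 1×3×1 ≡ 1 (mod 6)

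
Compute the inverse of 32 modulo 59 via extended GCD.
Extended GCD: 32(24) + 59(-13) = 1. So 32^(-1) ≡ 24 (mod 59). Verify: 32 × 24 = 768 ≡ 1 (mod 59)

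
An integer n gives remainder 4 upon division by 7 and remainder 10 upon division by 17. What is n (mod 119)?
M = 7 × 17 = 119. M₁ = 17, y₁ ≡ 5 (mod 7). M₂ = 7, y₂ ≡ 5 (mod 17). n = 4×17×5 + 10×7×5 ≡ 95 (mod 119)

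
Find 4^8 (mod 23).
By repeated squaring (mod 23): 4^{1}≡4, 4^{2}≡16, 4^{4}≡3, 4^{8}≡9. So 4^{8} ≡ 9 (mod 23)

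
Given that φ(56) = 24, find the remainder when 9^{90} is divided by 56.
By Euler: 9^{24} ≡ 1 (mod 56) since gcd(9, 56) = 1. 90 = 3×24 + 18. So 9^{90} ≡ 9^{18} ≡ 1 (mod 56)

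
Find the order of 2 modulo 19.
Powers of 2 mod 19: 2^1≡2, 2^2≡4, 2^3≡8, 2^4≡16, 2^5≡13, 2^6≡7, 2^7≡14, 2^8≡9, 2^9≡18, 2^10≡17, 2^11≡15, 2^12≡11, 2^13≡3, 2^14≡6, 2^15≡12, 2^16≡5, 2^17≡10, 2^18≡1. ord_19(2) = 18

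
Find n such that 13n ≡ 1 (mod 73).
Since 73 is prime, by Fermat 13^(-1) ≡ 13^{71} ≡ 45 (mod 73). Verify: 13 × 45 = 585 ≡ 1 (mod 73)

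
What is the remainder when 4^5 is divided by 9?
By repeated squaring (mod 9): 4^{1}≡4, 4^{2}≡7, 4^{4}≡4. Then 4^{5} = 4^{4+1} ≡ 4 × 4 ≡ 7 (mod 9)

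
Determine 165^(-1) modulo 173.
Since 173 is prime, by Fermat 165^(-1) ≡ 165^{171} ≡ 108 (mod 173). Verify: 165 × 108 = 17820 ≡ 1 (mod 173)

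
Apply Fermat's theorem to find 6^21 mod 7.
By Fermat: 6^{6} ≡ 1 mod 7. 21 = 3×6 + 3. So 6^{21} ≡ 6^{3} ≡ 6 mod 7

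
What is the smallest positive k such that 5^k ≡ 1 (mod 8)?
Powers of 5 mod 8: 5^1≡5, 5^2≡1. ord_8(5) = 2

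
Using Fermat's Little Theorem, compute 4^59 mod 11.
By Fermat: 4^{10} ≡ 1 mod 11. 59 = 5×10 + 9. So 4^{59} ≡ 4^{9} ≡ 3 mod 11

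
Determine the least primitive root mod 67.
g = 2. Powers: [2, 4, 8, 16, 32, 64, 61, 55, ...] generates all 66 non-zero residues.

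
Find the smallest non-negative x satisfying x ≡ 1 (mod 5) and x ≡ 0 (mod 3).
M = 5 × 3 = 15. M₁ = 3, y₁ ≡ 2 (mod 5). M₂ = 5, y₂ ≡ 2 (mod 3). x = 1×3×2 + 0×5×2 ≡ 6 (mod 15)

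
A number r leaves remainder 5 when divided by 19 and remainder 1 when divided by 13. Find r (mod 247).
M = 19 × 13 = 247. M₁ = 13, y₁ ≡ 3 (mod 19). M₂ = 19, y₂ ≡ 11 (mod 13). r = 5×13×3 + 1×19×11 ≡ 157 (mod 247)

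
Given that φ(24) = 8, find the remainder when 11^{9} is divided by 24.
By Euler: 11^{8} ≡ 1 mod 24 since gcd(11, 24) = 1. 9 = 1×8 + 1. So 11^{9} ≡ 11^{1} ≡ 11 mod 24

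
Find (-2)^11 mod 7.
Using Fermat: (-2)^{6} ≡ 1 mod 7. 11 ≡ 5 mod 6. So (-2)^{11} ≡ (-2)^{5} ≡ 3 mod 7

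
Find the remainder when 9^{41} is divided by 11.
By Fermat: 9^{10} ≡ 1 (mod 11). 41 = 4×10 + 1. So 9^{41} ≡ 9^{1} ≡ 9 (mod 11)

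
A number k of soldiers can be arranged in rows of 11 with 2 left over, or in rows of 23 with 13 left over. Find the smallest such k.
M = 11 × 23 = 253. M₁ = 23, y₁ ≡ 1 mod 11. M₂ = 11, y₂ ≡ 21 mod 23. k = 2×23×1 + 13×11×21 ≡ 13 mod 253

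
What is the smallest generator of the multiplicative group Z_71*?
g = 7. Powers: [7, 49, 59, 58, 51, 2, 14, ...] generates all 70 non-zero residues.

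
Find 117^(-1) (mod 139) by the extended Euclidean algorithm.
Extended GCD: 117(-19) + 139(16) = 1. So 117^(-1) ≡ -19 ≡ 120 (mod 139). Verify: 117 × 120 = 14040 ≡ 1 (mod 139)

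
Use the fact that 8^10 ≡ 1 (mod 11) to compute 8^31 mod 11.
By Fermat: 8^{10} ≡ 1 (mod 11). 31 = 3×10 + 1. So 8^{31} ≡ 8^{1} ≡ 8 (mod 11)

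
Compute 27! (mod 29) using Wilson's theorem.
(28)! = (27)! × (28) ≡ -1 (mod 29). So (27)! ≡ -1 × (28)^(-1) ≡ (-1)×(-1) = 1 (mod 29)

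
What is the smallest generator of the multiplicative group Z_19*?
g = 2. Powers: [2, 4, 8, 16, 13, 7, 14, 9, ...] generates all 18 non-zero residues.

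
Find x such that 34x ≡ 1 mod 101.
Since 101 is prime, by Fermat 34^(-1) ≡ 34^{99} ≡ 3 mod 101. Verify: 34 × 3 = 102 ≡ 1 mod 101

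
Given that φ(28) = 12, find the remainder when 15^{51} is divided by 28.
By Euler: 15^{12} ≡ 1 mod 28 since gcd(15, 28) = 1. 51 = 4×12 + 3. So 15^{51} ≡ 15^{3} ≡ 15 mod 28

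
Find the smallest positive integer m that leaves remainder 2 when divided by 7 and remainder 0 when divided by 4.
M = 7 × 4 = 28. M₁ = 4, y₁ ≡ 2 (mod 7). M₂ = 7, y₂ ≡ 3 (mod 4). m = 2×4×2 + 0×7×3 ≡ 16 (mod 28)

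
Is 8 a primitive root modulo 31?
8^{5} ≡ 1 mod 31 and 5 < 30, so ord_31(8) = 5 ≠ 30 and 8 is not a primitive root.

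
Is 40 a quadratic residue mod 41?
By Euler's criterion: 40^{20} ≡ 1 (mod 41). Since this equals 1, 40 is a QR.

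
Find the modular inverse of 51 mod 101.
Since 101 is prime, by Fermat 51^(-1) ≡ 51^{99} ≡ 2 mod 101. Verify: 51 × 2 = 102 ≡ 1 mod 101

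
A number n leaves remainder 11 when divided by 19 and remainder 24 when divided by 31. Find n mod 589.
M = 19 × 31 = 589. M₁ = 31, y₁ ≡ 8 mod 19. M₂ = 19, y₂ ≡ 18 mod 31. n = 11×31×8 + 24×19×18 ≡ 334 mod 589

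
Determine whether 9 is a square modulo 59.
By Euler's criterion: 9^{29} ≡ 1 mod 59. Since this equals 1, 9 is a QR.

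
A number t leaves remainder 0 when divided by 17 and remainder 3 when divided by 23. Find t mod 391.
M = 17 × 23 = 391. M₁ = 23, y₁ ≡ 3 mod 17. M₂ = 17, y₂ ≡ 19 mod 23. t = 0×23×3 + 3×17×19 ≡ 187 mod 391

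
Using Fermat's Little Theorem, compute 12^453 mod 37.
By Fermat: 12^{36} ≡ 1 mod 37. 453 ≡ 21 mod 36. So 12^{453} ≡ 12^{21} ≡ 26 mod 37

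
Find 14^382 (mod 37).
Using Fermat: 14^{36} ≡ 1 (mod 37). 382 ≡ 22 (mod 36). So 14^{382} ≡ 14^{22} ≡ 27 (mod 37)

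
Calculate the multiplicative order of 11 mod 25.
Powers of 11 mod 25: 11^1≡11, 11^2≡21, 11^3≡6, 11^4≡16, 11^5≡1. So the order of 11 is 5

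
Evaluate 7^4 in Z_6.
7^{4} = 2401 ≡ 1 mod 6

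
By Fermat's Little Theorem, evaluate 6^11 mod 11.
By Fermat: 6^{10} ≡ 1 (mod 11). So 6^{11} = 6^{10} · 6^{1} ≡ 6^{1} ≡ 6 (mod 11)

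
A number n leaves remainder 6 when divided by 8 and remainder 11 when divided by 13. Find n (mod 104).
M = 8 × 13 = 104. M₁ = 13, y₁ ≡ 5 (mod 8). M₂ = 8, y₂ ≡ 5 (mod 13). n = 6×13×5 + 11×8×5 ≡ 102 (mod 104)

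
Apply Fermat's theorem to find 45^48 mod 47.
By Fermat: 45^{46} ≡ 1 mod 47. So 45^{48} = 45^{46} · 45^{2} ≡ 45^{2} ≡ 4 mod 47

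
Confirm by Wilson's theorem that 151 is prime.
(150)! mod 151 = 150. Since this equals -1 mod 151, Wilson confirms 151 is prime.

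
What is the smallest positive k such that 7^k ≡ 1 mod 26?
Powers of 7 mod 26: 7^1≡7, 7^2≡23, 7^3≡5, 7^4≡9, 7^5≡11, 7^6≡25, 7^7≡19, 7^8≡3, 7^9≡21, 7^10≡17, 7^11≡15, 7^12≡1. So the order of 7 is 12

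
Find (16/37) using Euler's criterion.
(16/37) = 16^{18} mod 37 = 1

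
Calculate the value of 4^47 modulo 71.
By repeated squaring mod 71: 4^{1}≡4, 4^{2}≡16, 4^{4}≡43, 4^{8}≡3, 4^{16}≡9, 4^{32}≡10. Then 4^{47} = 4^{32+8+4+2+1} ≡ 10 × 3 × 43 × 16 × 4 ≡ 58 mod 71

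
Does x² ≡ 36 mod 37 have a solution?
By Euler's criterion: 36^{18} ≡ 1 mod 37. Since this equals 1, 36 is a QR.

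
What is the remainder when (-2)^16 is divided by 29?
By repeated squaring (mod 29): (-2)^{1}≡27, (-2)^{2}≡4, (-2)^{4}≡16, (-2)^{8}≡24, (-2)^{16}≡25. So (-2)^{16} ≡ 25 (mod 29)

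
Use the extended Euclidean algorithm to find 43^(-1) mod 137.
Extended GCD: 43(51) + 137(-16) = 1. So 43^(-1) ≡ 51 mod 137. Verify: 43 × 51 = 2193 ≡ 1 mod 137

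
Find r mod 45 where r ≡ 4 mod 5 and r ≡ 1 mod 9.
M = 5 × 9 = 45. M₁ = 9, y₁ ≡ 4 mod 5. M₂ = 5, y₂ ≡ 2 mod 9. r = 4×9×4 + 1×5×2 ≡ 19 mod 45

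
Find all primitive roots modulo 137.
There are φ(136) = 64 primitive roots mod 137: {3, 5, 6, 12, 13, 20, 21, 23, 24, 26, 27, 29, 31, 33, 35, 40, 42, 43, 45, 46, 47, 48, 51, 52, 53, 54, 55, 57, 58, 62, 66, 67, 70, 71, 75, 79, 80, 82, 83, 84, 85, 86, 89, 90, 91, 92, 94, 95, 97, 102, 104, 106, 108, 110, 111, 113, 114, 116, 117, 124, 125, 131, 132, 134}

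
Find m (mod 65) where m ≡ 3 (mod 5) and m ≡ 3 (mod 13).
M = 5 × 13 = 65. M₁ = 13, y₁ ≡ 2 (mod 5). M₂ = 5, y₂ ≡ 8 (mod 13). m = 3×13×2 + 3×5×8 ≡ 3 (mod 65)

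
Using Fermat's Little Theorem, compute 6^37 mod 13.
By Fermat: 6^{12} ≡ 1 mod 13. 37 = 3×12 + 1. So 6^{37} ≡ 6^{1} ≡ 6 mod 13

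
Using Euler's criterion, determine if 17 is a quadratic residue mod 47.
By Euler's criterion: 17^{23} ≡ 1 mod 47. Since this equals 1, 17 is a QR.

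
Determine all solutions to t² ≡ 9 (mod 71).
The square roots of 9 mod 71 are 3 and 68. Verify: 3² = 9 ≡ 9 (mod 71)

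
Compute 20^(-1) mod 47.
Since 47 is prime, by Fermat 20^(-1) ≡ 20^{45} ≡ 40 mod 47. Verify: 20 × 40 = 800 ≡ 1 mod 47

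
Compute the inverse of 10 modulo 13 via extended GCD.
Extended GCD: 10(4) + 13(-3) = 1. So 10^(-1) ≡ 4 (mod 13). Verify: 10 × 4 = 40 ≡ 1 (mod 13)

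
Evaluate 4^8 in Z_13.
By repeated squaring (mod 13): 4^{1}≡4, 4^{2}≡3, 4^{4}≡9, 4^{8}≡3. So 4^{8} ≡ 3 (mod 13)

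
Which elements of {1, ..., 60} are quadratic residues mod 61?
QRs mod 61: {1, 3, 4, 5, 9, 12, 13, 14, 15, 16, 19, 20, 22, 25, 27, 34, 36, 39, 41, 42, 45, 46, 47, 48, 49, 52, 56, 57, 58, 60}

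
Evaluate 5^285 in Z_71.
Using Fermat: 5^{70} ≡ 1 (mod 71). 285 ≡ 5 (mod 70). So 5^{285} ≡ 5^{5} ≡ 1 (mod 71)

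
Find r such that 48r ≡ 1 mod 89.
Since 89 is prime, by Fermat 48^(-1) ≡ 48^{87} ≡ 13 mod 89. Verify: 48 × 13 = 624 ≡ 1 mod 89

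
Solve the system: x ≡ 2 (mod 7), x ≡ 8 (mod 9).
M = 7 × 9 = 63. M₁ = 9, y₁ ≡ 4 (mod 7). M₂ = 7, y₂ ≡ 4 (mod 9). x = 2×9×4 + 8×7×4 ≡ 44 (mod 63)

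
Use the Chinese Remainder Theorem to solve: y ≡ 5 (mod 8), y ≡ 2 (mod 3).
M = 8 × 3 = 24. M₁ = 3, y₁ ≡ 3 (mod 8). M₂ = 8, y₂ ≡ 2 (mod 3). y = 5×3×3 + 2×8×2 ≡ 5 (mod 24)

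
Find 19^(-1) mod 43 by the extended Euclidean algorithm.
Extended GCD: 19(-9) + 43(4) = 1. So 19^(-1) ≡ -9 ≡ 34 mod 43. Verify: 19 × 34 = 646 ≡ 1 mod 43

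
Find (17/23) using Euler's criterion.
(17/23) = 17^{11} mod 23 = -1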